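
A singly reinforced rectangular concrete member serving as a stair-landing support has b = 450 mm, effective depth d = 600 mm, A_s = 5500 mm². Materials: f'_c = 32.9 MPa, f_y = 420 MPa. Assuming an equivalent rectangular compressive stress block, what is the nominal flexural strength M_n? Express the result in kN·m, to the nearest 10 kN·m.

M_n ≈ 1170 kN·m

T = A_s f_y = 5500 × 420 = 2310000 N = 2310 kN.
From C = T: a = T/(0.85 f'_c b) = 2310000/(0.85 × 32.9 × 450) = 183.56 mm.
M_n = T(d − a/2) = 2310 kN × (600 − 91.78) mm = 1173.99 kN·m.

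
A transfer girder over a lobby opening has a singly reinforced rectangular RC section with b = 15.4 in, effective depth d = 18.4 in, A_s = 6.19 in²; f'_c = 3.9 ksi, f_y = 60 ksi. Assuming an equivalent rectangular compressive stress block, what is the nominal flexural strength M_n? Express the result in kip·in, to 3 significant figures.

M_n ≈ 5480 kip·in

T = A_s f_y = 6.19 × 60 = 371.4 kips.
a = T/(0.85 f'_c b) = 371.4/(0.85 × 3.9 × 15.4) = 7.275 in.
M_n = T(d − a/2) = 371.4 × (18.4 − 3.6375) = 5482.8 kip·in.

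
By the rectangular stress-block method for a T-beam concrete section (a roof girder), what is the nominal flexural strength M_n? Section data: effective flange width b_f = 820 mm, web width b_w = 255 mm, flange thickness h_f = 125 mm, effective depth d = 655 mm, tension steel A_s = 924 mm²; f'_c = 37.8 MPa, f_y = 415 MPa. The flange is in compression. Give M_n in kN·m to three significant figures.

M_n ≈ 248 kN·m

Tension: T = A_s f_y = 924 × 415 = 383460 N.
Try a within the flange: a = T/(0.85 f'_c b_f) = 383460/(0.85 × 37.8 × 820) = 14.55 mm.
Since a = 14.55 ≤ h_f = 125 mm, the stress block lies entirely in the flange; analyse as a rectangular beam of width b_f.
M_n = T(d − a/2) = 383460 × (655 − 7.275) = 248.38 × 10⁶ N·mm.
M_n = 248.38 kN·m.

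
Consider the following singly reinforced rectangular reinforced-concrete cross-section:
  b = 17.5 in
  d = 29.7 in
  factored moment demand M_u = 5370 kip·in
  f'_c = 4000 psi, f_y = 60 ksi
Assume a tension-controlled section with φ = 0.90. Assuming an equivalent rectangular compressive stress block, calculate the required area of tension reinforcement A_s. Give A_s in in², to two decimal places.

M_n = M_u/φ = 5370/0.90 = 5966.67 kip·in.
From M_n = 0.85 f'_c a b (d − a/2):
a = d − √(d² − 2M_n/(0.85 f'_c b)) = 29.7 − √(29.7² − 2 × 5966.67/(0.85 × 4 × 17.5)) = 3.594 in.
A_s = 0.85 f'_c a b / f_y = 0.85 × 4 × 3.594 × 17.5 / 60 = 3.564 in².

A_s ≈ 3.56 in²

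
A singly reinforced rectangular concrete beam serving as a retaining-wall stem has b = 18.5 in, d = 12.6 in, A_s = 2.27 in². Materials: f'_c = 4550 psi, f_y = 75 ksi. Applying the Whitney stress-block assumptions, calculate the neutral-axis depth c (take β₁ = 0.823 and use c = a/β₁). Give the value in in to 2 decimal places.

T = A_s f_y = 2.27 × 75 = 170.25 kips.
a = T/(0.85 f'_c b) = 170.25/(0.85 × 4.55 × 18.5) = 2.3795 in.
With β₁ = 0.823, c = a/β₁ = 2.3795/0.823 = 2.89 in.

c ≈ 2.89 in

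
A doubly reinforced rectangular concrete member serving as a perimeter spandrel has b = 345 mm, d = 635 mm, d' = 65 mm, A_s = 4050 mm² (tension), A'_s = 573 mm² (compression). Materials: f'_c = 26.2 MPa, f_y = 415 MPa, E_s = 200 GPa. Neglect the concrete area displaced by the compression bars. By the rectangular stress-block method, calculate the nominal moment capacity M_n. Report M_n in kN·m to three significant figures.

Assume both tension and compression steel yield.
Net tension couple steel: A_s − A'_s = 3477 mm².
a = (A_s − A'_s) f_y / (0.85 f'_c b) = 1442955/(0.85 × 26.2 × 345) = 187.81 mm.
c = a/β₁ = 187.81/0.85 = 220.95 mm; ε'_s = 0.003(c − d')/c = 0.0021 ≥ f_y/E_s = 0.0021, so compression steel does yield.
M_n = (A_s − A'_s) f_y (d − a/2) + A'_s f_y (d − d') = [1442955 × (635 − 93.905) + 237795 × (635 − 65)] × 10⁻⁶ = 780.78 + 135.54 = 916.32 kN·m.

M_n ≈ 916 kN·m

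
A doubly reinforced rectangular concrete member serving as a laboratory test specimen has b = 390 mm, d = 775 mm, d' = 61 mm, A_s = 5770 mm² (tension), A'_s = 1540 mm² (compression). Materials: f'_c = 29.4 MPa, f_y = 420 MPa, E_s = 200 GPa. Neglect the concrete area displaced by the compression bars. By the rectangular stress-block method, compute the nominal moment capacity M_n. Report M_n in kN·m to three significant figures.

M_n ≈ 1680 kN·m

Assume both tension and compression steel yield.
Net tension couple steel: A_s − A'_s = 4230 mm².
a = (A_s − A'_s) f_y / (0.85 f'_c b) = 1776600/(0.85 × 29.4 × 390) = 182.29 mm.
c = a/β₁ = 182.29/0.84 = 217.01 mm; ε'_s = 0.003(c − d')/c = 0.0022 ≥ f_y/E_s = 0.0021, so compression steel does yield.
M_n = (A_s − A'_s) f_y (d − a/2) + A'_s f_y (d − d') = [1776600 × (775 − 91.145) + 646800 × (775 − 61)] × 10⁻⁶ = 1214.94 + 461.82 = 1676.76 kN·m.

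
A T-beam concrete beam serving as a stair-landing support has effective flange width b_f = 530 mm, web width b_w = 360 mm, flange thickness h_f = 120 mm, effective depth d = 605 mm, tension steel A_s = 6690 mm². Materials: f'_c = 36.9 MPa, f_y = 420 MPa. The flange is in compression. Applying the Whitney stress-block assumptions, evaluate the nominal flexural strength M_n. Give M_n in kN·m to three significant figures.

M_n ≈ 1450 kN·m

Tension: T = A_s f_y = 6690 × 420 = 2809800 N.
Try a within the flange: a = T/(0.85 f'_c b_f) = 2809800/(0.85 × 36.9 × 530) = 169.03 mm.
a = 169.03 > h_f = 120 mm: the block extends into the web. Split into flange-overhang and web parts.
C_f = 0.85 f'_c (b_f − b_w) h_f = 0.85 × 36.9 × (530 − 360) × 120 = 639846 N.
Remaining web compression depth: a_w = (T − C_f)/(0.85 f'_c b_w) = (2809800 − 639846)/(0.85 × 36.9 × 360) = 192.18 mm.
M_n = C_f(d − h_f/2) + (T − C_f)(d − a_w/2) = 639846 × (605 − 60) + 2169954 × (605 − 96.09) = 348.72 + 1104.31 = 1453.03 × 10⁶ N·mm.
M_n = 1453.03 kN·m.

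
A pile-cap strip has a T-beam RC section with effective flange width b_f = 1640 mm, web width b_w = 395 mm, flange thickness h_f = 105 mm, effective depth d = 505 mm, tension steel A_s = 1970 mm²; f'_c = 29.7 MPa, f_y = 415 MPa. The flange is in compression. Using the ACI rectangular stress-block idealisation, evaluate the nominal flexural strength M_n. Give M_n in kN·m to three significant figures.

Tension: T = A_s f_y = 1970 × 415 = 817550 N.
Try a within the flange: a = T/(0.85 f'_c b_f) = 817550/(0.85 × 29.7 × 1640) = 19.75 mm.
Since a = 19.75 ≤ h_f = 105 mm, the stress block lies entirely in the flange; analyse as a rectangular beam of width b_f.
M_n = T(d − a/2) = 817550 × (505 − 9.875) = 404.79 × 10⁶ N·mm.
M_n = 404.79 kN·m.

M_n ≈ 405 kN·m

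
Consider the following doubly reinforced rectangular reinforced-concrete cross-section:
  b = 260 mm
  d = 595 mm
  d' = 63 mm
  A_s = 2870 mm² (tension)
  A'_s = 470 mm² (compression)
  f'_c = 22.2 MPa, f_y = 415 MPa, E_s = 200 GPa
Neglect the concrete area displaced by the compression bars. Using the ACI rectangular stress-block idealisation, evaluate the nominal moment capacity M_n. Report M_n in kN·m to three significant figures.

Assume both tension and compression steel yield.
Net tension couple steel: A_s − A'_s = 2400 mm².
a = (A_s − A'_s) f_y / (0.85 f'_c b) = 996000/(0.85 × 22.2 × 260) = 203.01 mm.
c = a/β₁ = 203.01/0.85 = 238.84 mm; ε'_s = 0.003(c − d')/c = 0.0022 ≥ f_y/E_s = 0.0021, so compression steel does yield.
M_n = (A_s − A'_s) f_y (d − a/2) + A'_s f_y (d − d') = [996000 × (595 − 101.505) + 195050 × (595 − 63)] × 10⁻⁶ = 491.52 + 103.77 = 595.29 kN·m.

M_n ≈ 595 kN·m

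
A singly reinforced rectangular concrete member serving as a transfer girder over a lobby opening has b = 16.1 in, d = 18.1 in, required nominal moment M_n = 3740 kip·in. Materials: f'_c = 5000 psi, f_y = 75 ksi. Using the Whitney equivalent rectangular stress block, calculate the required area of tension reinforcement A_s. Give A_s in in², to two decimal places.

A_s ≈ 3.03 in²

From M_n = 0.85 f'_c a b (d − a/2):
a = d − √(d² − 2M_n/(0.85 f'_c b)) = 18.1 − √(18.1² − 2 × 3740/(0.85 × 5 × 16.1)) = 3.325 in.
A_s = 0.85 f'_c a b / f_y = 0.85 × 5 × 3.325 × 16.1 / 75 = 3.034 in².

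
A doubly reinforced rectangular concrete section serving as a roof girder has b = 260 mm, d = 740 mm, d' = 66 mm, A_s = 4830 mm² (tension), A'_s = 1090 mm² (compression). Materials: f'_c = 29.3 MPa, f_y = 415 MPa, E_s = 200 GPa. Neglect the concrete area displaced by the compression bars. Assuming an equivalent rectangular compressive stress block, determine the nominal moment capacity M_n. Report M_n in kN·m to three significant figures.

M_n ≈ 1270 kN·m

Assume both tension and compression steel yield.
Net tension couple steel: A_s − A'_s = 3740 mm².
a = (A_s − A'_s) f_y / (0.85 f'_c b) = 1552100/(0.85 × 29.3 × 260) = 239.70 mm.
c = a/β₁ = 239.70/0.841 = 285.02 mm; ε'_s = 0.003(c − d')/c = 0.0023 ≥ f_y/E_s = 0.0021, so compression steel does yield.
M_n = (A_s − A'_s) f_y (d − a/2) + A'_s f_y (d − d') = [1552100 × (740 − 119.85) + 452350 × (740 − 66)] × 10⁻⁶ = 962.53 + 304.88 = 1267.41 kN·m.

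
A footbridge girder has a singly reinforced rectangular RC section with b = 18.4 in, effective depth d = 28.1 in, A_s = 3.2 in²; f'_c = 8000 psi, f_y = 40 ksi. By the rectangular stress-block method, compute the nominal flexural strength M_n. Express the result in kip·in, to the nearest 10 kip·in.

M_n ≈ 3530 kip·in

T = A_s f_y = 3.2 × 40 = 128 kips.
a = T/(0.85 f'_c b) = 128/(0.85 × 8 × 18.4) = 1.023 in.
M_n = T(d − a/2) = 128 × (28.1 − 0.5115) = 3531.3 kip·in.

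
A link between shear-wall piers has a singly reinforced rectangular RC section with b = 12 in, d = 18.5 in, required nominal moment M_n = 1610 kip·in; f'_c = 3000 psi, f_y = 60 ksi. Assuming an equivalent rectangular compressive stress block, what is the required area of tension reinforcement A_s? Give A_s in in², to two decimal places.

A_s ≈ 1.58 in²

From M_n = 0.85 f'_c a b (d − a/2):
a = d − √(d² − 2M_n/(0.85 f'_c b)) = 18.5 − √(18.5² − 2 × 1610/(0.85 × 3 × 12)) = 3.105 in.
A_s = 0.85 f'_c a b / f_y = 0.85 × 3 × 3.105 × 12 / 60 = 1.584 in².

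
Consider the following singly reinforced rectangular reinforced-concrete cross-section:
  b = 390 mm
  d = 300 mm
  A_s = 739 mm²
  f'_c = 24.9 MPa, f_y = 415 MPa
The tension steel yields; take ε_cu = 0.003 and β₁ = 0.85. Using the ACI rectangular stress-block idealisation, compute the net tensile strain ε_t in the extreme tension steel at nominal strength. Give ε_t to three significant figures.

a = A_s f_y/(0.85 f'_c b) = 37.15 mm.
β₁ = 0.85, so c = a/β₁ = 37.15/0.85 = 43.71 mm.
From the linear strain diagram with ε_cu = 0.003: ε_t = 0.003 (d − c)/c = 0.003 × (300 − 43.71)/43.71 = 0.0176.
Since ε_t ≥ 0.005, the section is tension-controlled.

ε_t ≈ 0.0176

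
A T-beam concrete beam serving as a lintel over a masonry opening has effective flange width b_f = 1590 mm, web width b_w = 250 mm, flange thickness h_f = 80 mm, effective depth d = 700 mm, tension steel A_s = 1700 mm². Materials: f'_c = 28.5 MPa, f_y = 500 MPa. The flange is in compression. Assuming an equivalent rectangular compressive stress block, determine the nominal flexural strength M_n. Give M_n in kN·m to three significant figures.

Tension: T = A_s f_y = 1700 × 500 = 850000 N.
Try a within the flange: a = T/(0.85 f'_c b_f) = 850000/(0.85 × 28.5 × 1590) = 22.07 mm.
Since a = 22.07 ≤ h_f = 80 mm, the stress block lies entirely in the flange; analyse as a rectangular beam of width b_f.
M_n = T(d − a/2) = 850000 × (700 − 11.035) = 585.62 × 10⁶ N·mm.
M_n = 585.62 kN·m.

M_n ≈ 586 kN·m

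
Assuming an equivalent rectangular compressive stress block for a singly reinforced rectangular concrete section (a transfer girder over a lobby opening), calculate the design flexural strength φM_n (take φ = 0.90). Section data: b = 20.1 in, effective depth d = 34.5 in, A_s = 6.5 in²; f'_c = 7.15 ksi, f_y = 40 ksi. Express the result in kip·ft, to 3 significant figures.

φM_n ≈ 652 kip·ft

T = A_s f_y = 6.5 × 40 = 260 kips.
a = T/(0.85 f'_c b) = 260/(0.85 × 7.15 × 20.1) = 2.128 in.
M_n = T(d − a/2) = 260 × (34.5 − 1.064) = 8693.4 kip·in = 8693.4/12 = 724.45 kip·ft.
φM_n = 0.90 × 724.45 = 652.01 kip·ft.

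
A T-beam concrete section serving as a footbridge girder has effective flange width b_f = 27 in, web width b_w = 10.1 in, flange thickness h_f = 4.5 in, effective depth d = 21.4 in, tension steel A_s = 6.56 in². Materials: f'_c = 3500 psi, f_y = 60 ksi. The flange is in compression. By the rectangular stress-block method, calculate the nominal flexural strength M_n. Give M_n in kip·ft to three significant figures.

M_n ≈ 621 kip·ft

Tension: T = A_s f_y = 6.56 × 60 = 393.6 kips.
Try a within the flange: a = T/(0.85 f'_c b_f) = 393.6/(0.85 × 3.5 × 27) = 4.900 in.
a = 4.900 > h_f = 4.5 in: the block extends into the web. Split into flange-overhang and web parts.
C_f = 0.85 f'_c (b_f − b_w) h_f = 0.85 × 3.5 × (27 − 10.1) × 4.5 = 226.2 kips.
Remaining web compression depth: a_w = (T − C_f)/(0.85 f'_c b_w) = (393.6 − 226.2)/(0.85 × 3.5 × 10.1) = 5.571 in.
M_n = C_f(d − h_f/2) + (T − C_f)(d − a_w/2) = 226.2 × (21.4 − 2.25) + 167.4 × (21.4 − 2.7855) = 4331.7 + 3116.1 = 7447.8 kip·in.
M_n = 7447.8/12 = 620.65 kip·ft.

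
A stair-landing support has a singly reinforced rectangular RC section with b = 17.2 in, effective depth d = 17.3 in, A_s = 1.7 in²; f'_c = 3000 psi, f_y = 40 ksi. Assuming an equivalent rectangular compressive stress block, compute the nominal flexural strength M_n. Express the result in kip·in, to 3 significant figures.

T = A_s f_y = 1.7 × 40 = 68 kips.
a = T/(0.85 f'_c b) = 68/(0.85 × 3 × 17.2) = 1.550 in.
M_n = T(d − a/2) = 68 × (17.3 − 0.775) = 1123.7 kip·in.

M_n ≈ 1120 kip·in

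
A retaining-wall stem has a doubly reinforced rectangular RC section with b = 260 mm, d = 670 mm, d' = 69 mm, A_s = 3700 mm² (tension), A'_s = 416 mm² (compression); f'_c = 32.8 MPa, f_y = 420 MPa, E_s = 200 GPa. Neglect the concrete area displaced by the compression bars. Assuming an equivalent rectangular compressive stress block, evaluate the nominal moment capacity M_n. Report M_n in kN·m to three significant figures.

Assume both tension and compression steel yield.
Net tension couple steel: A_s − A'_s = 3284 mm².
a = (A_s − A'_s) f_y / (0.85 f'_c b) = 1379280/(0.85 × 32.8 × 260) = 190.28 mm.
c = a/β₁ = 190.28/0.816 = 233.19 mm; ε'_s = 0.003(c − d')/c = 0.0021 ≥ f_y/E_s = 0.0021, so compression steel does yield.
M_n = (A_s − A'_s) f_y (d − a/2) + A'_s f_y (d − d') = [1379280 × (670 − 95.14) + 174720 × (670 − 69)] × 10⁻⁶ = 792.89 + 105.01 = 897.90 kN·m.

M_n ≈ 898 kN·m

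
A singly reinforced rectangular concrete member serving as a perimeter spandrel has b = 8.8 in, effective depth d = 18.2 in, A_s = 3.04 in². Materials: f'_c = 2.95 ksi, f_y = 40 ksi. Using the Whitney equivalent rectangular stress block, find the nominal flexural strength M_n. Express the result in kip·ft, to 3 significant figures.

M_n ≈ 157 kip·ft

T = A_s f_y = 3.04 × 40 = 121.6 kips.
a = T/(0.85 f'_c b) = 121.6/(0.85 × 2.95 × 8.8) = 5.511 in.
M_n = T(d − a/2) = 121.6 × (18.2 − 2.7555) = 1878.1 kip·in = 1878.1/12 = 156.51 kip·ft.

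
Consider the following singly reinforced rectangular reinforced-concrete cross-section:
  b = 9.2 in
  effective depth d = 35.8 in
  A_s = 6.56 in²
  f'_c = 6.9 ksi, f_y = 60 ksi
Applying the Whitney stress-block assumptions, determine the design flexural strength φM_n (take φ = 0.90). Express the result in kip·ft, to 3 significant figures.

φM_n ≈ 949 kip·ft

T = A_s f_y = 6.56 × 60 = 393.6 kips.
a = T/(0.85 f'_c b) = 393.6/(0.85 × 6.9 × 9.2) = 7.295 in.
M_n = T(d − a/2) = 393.6 × (35.8 − 3.6475) = 12655.2 kip·in = 12655.2/12 = 1054.60 kip·ft.
φM_n = 0.90 × 1054.60 = 949.14 kip·ft.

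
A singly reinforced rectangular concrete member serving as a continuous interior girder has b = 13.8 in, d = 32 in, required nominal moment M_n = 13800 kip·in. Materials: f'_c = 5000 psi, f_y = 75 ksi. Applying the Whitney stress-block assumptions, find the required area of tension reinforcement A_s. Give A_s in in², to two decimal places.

From M_n = 0.85 f'_c a b (d − a/2):
a = d − √(d² − 2M_n/(0.85 f'_c b)) = 32 − √(32² − 2 × 13800/(0.85 × 5 × 13.8)) = 8.475 in.
A_s = 0.85 f'_c a b / f_y = 0.85 × 5 × 8.475 × 13.8 / 75 = 6.627 in².

A_s ≈ 6.63 in²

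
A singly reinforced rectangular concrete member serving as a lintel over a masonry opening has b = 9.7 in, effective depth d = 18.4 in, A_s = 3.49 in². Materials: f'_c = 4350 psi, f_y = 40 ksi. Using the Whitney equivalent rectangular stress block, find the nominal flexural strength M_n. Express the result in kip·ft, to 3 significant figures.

M_n ≈ 191 kip·ft

T = A_s f_y = 3.49 × 40 = 139.6 kips.
a = T/(0.85 f'_c b) = 139.6/(0.85 × 4.35 × 9.7) = 3.892 in.
M_n = T(d − a/2) = 139.6 × (18.4 − 1.946) = 2297.0 kip·in = 2297.0/12 = 191.42 kip·ft.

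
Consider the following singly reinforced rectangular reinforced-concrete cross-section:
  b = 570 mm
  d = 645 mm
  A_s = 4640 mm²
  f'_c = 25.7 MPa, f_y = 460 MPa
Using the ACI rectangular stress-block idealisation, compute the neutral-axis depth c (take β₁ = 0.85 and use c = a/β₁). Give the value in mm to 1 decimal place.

T = A_s f_y = 4640 × 460 = 2134400 N = 2134.4 kN.
Setting C = 0.85 f'_c a b equal to T: a = 2134400/(0.85 × 25.7 × 570) = 171.415 mm.
With β₁ = 0.85, c = a/β₁ = 171.415/0.85 = 201.7 mm.

c ≈ 201.7 mm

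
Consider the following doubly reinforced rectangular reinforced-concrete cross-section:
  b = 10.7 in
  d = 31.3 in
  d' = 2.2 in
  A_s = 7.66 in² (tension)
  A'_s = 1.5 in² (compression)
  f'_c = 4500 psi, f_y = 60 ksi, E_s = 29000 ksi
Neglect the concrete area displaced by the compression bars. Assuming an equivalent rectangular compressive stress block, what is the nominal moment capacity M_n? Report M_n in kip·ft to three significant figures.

M_n ≈ 1040 kip·ft

Assume both steels yield.
a = (A_s − A'_s) f_y/(0.85 f'_c b) = (7.66 − 1.5) × 60/(0.85 × 4.5 × 10.7) = 9.031 in.
c = a/β₁ = 9.031/0.825 = 10.947 in; ε'_s = 0.003(c − d')/c = 0.0024 ≥ ε_y = 0.0021, so the compression steel yields.
M_n = (A_s − A'_s) f_y (d − a/2) + A'_s f_y (d − d') = 369.6 × (31.3 − 4.5155) + 90 × (31.3 − 2.2) = 9899.6 + 2619.0 = 12518.6 kip·in = 12518.6/12 = 1043.22 kip·ft.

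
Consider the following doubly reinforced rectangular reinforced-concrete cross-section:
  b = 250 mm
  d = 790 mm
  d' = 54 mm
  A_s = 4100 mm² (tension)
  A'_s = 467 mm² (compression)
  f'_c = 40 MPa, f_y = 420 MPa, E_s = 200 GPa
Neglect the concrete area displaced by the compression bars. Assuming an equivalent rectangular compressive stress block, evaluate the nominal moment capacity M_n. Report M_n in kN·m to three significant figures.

M_n ≈ 1210 kN·m

Assume both tension and compression steel yield.
Net tension couple steel: A_s − A'_s = 3633 mm².
a = (A_s − A'_s) f_y / (0.85 f'_c b) = 1525860/(0.85 × 40 × 250) = 179.51 mm.
c = a/β₁ = 179.51/0.764 = 234.96 mm; ε'_s = 0.003(c − d')/c = 0.0023 ≥ f_y/E_s = 0.0021, so compression steel does yield.
M_n = (A_s − A'_s) f_y (d − a/2) + A'_s f_y (d − d') = [1525860 × (790 − 89.755) + 196140 × (790 − 54)] × 10⁻⁶ = 1068.48 + 144.36 = 1212.84 kN·m.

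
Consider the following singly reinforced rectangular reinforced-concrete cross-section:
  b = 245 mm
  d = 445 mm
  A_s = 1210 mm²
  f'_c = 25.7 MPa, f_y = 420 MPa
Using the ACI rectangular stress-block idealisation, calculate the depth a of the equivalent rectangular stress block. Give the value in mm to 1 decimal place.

T = A_s f_y = 1210 × 420 = 508200 N = 508.2 kN.
Setting C = 0.85 f'_c a b equal to T: a = 508200/(0.85 × 25.7 × 245) = 95.0 mm.

a ≈ 95.0 mm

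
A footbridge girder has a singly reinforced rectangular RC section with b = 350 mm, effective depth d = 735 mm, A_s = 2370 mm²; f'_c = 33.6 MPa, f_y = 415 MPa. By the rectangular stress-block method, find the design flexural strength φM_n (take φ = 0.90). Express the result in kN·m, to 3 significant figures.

T = A_s f_y = 2370 × 415 = 983550 N = 983.55 kN.
From C = T: a = T/(0.85 f'_c b) = 983550/(0.85 × 33.6 × 350) = 98.39 mm.
M_n = T(d − a/2) = 983.55 kN × (735 − 49.195) mm = 674.52 kN·m.
φM_n = 0.90 × 674.52 = 607.07 kN·m.

φM_n ≈ 607 kN·m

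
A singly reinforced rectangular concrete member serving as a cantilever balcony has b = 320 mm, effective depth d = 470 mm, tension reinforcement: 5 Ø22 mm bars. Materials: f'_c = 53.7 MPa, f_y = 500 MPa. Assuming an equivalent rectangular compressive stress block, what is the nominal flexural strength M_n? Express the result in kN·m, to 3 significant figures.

M_n ≈ 416 kN·m

A_s = 5 × 380 = 1900 mm².
T = A_s f_y = 1900 × 500 = 950000 N = 950 kN.
From C = T: a = T/(0.85 f'_c b) = 950000/(0.85 × 53.7 × 320) = 65.04 mm.
M_n = T(d − a/2) = 950 kN × (470 − 32.52) mm = 415.61 kN·m.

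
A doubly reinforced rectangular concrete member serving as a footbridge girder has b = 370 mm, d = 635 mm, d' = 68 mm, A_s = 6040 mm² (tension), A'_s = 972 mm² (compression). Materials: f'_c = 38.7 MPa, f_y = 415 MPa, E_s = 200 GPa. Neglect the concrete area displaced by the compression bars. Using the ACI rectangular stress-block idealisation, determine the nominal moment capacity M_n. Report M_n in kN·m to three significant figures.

M_n ≈ 1380 kN·m

Assume both tension and compression steel yield.
Net tension couple steel: A_s − A'_s = 5068 mm².
a = (A_s − A'_s) f_y / (0.85 f'_c b) = 2103220/(0.85 × 38.7 × 370) = 172.80 mm.
c = a/β₁ = 172.80/0.774 = 223.26 mm; ε'_s = 0.003(c − d')/c = 0.0021 ≥ f_y/E_s = 0.0021, so compression steel does yield.
M_n = (A_s − A'_s) f_y (d − a/2) + A'_s f_y (d − d') = [2103220 × (635 − 86.4) + 403380 × (635 − 68)] × 10⁻⁶ = 1153.83 + 228.72 = 1382.55 kN·m.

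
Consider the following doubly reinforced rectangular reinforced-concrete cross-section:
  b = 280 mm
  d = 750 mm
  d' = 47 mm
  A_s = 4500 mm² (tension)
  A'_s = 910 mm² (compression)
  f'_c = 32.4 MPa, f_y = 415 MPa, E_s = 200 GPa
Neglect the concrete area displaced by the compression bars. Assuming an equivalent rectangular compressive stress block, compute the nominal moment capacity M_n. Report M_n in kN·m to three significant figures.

M_n ≈ 1240 kN·m

Assume both tension and compression steel yield.
Net tension couple steel: A_s − A'_s = 3590 mm².
a = (A_s − A'_s) f_y / (0.85 f'_c b) = 1489850/(0.85 × 32.4 × 280) = 193.21 mm.
c = a/β₁ = 193.21/0.819 = 235.91 mm; ε'_s = 0.003(c − d')/c = 0.0024 ≥ f_y/E_s = 0.0021, so compression steel does yield.
M_n = (A_s − A'_s) f_y (d − a/2) + A'_s f_y (d − d') = [1489850 × (750 − 96.605) + 377650 × (750 − 47)] × 10⁻⁶ = 973.46 + 265.49 = 1238.95 kN·m.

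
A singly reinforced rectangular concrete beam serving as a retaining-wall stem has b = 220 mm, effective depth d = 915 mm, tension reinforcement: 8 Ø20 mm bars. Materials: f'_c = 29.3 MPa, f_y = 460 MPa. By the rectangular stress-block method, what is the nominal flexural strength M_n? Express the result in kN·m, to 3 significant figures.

M_n ≈ 935 kN·m

A_s = 8 × 314 = 2512 mm².
T = A_s f_y = 2512 × 460 = 1155520 N = 1155.52 kN.
From C = T: a = T/(0.85 f'_c b) = 1155520/(0.85 × 29.3 × 220) = 210.90 mm.
M_n = T(d − a/2) = 1155.52 kN × (915 − 105.45) mm = 935.45 kN·m.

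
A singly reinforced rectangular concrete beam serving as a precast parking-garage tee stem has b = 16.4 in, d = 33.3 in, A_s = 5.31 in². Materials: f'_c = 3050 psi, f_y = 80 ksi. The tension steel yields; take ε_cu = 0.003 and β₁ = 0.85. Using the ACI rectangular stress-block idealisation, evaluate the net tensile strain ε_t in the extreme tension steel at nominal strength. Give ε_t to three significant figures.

a = A_s f_y/(0.85 f'_c b) = 9.991 in.
β₁ = 0.85, so c = a/β₁ = 9.991/0.85 = 11.754 in.
From the linear strain diagram with ε_cu = 0.003: ε_t = 0.003 (d − c)/c = 0.003 × (33.3 − 11.754)/11.754 = 0.00550.
Since ε_t ≥ 0.005, the section is tension-controlled.

ε_t ≈ 0.00550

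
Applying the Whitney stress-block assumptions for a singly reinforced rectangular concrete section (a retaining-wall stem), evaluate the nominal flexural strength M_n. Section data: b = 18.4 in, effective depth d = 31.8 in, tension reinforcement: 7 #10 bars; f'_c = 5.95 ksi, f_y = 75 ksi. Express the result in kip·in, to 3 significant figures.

A_s = 7 × 1.27 = 8.89 in².
T = A_s f_y = 8.89 × 75 = 666.75 kips.
a = T/(0.85 f'_c b) = 666.75/(0.85 × 5.95 × 18.4) = 7.165 in.
M_n = T(d − a/2) = 666.75 × (31.8 − 3.5825) = 18814.0 kip·in.

M_n ≈ 18800 kip·in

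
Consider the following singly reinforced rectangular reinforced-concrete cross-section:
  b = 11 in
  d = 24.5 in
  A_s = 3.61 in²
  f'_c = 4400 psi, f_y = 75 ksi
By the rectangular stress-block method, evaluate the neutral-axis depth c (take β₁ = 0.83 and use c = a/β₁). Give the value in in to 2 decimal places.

c ≈ 7.93 in

T = A_s f_y = 3.61 × 75 = 270.75 kips.
a = T/(0.85 f'_c b) = 270.75/(0.85 × 4.4 × 11) = 6.5812 in.
With β₁ = 0.83, c = a/β₁ = 6.5812/0.83 = 7.93 in.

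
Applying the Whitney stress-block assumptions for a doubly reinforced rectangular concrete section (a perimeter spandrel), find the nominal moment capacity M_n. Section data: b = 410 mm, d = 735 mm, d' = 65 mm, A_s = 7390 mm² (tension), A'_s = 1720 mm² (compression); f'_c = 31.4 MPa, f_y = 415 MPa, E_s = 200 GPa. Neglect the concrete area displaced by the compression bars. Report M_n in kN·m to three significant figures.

M_n ≈ 1950 kN·m

Assume both tension and compression steel yield.
Net tension couple steel: A_s − A'_s = 5670 mm².
a = (A_s − A'_s) f_y / (0.85 f'_c b) = 2353050/(0.85 × 31.4 × 410) = 215.03 mm.
c = a/β₁ = 215.03/0.826 = 260.33 mm; ε'_s = 0.003(c − d')/c = 0.0023 ≥ f_y/E_s = 0.0021, so compression steel does yield.
M_n = (A_s − A'_s) f_y (d − a/2) + A'_s f_y (d − d') = [2353050 × (735 − 107.515) + 713800 × (735 − 65)] × 10⁻⁶ = 1476.50 + 478.25 = 1954.75 kN·m.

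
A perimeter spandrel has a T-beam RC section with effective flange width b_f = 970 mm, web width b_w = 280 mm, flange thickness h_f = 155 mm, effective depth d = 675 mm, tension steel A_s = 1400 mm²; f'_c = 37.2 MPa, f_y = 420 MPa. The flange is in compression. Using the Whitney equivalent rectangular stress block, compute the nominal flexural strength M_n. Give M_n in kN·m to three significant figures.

Tension: T = A_s f_y = 1400 × 420 = 588000 N.
Try a within the flange: a = T/(0.85 f'_c b_f) = 588000/(0.85 × 37.2 × 970) = 19.17 mm.
Since a = 19.17 ≤ h_f = 155 mm, the stress block lies entirely in the flange; analyse as a rectangular beam of width b_f.
M_n = T(d − a/2) = 588000 × (675 − 9.585) = 391.26 × 10⁶ N·mm.
M_n = 391.26 kN·m.

M_n ≈ 391 kN·m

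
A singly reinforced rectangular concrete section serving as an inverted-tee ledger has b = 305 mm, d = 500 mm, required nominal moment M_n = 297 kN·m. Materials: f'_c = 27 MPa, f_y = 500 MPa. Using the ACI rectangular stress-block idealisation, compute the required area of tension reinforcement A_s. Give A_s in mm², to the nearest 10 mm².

A_s ≈ 1310 mm²

With M_n = 0.85 f'_c a b (d − a/2), solve the quadratic for a:
a = d − √(d² − 2M_n/(0.85 f'_c b)) = 500 − √(500² − 2 × 297×10⁶/(0.85 × 27 × 305)) = 93.63 mm.
A_s = 0.85 f'_c a b / f_y = 0.85 × 27 × 93.63 × 305 / 500 = 1310.8 mm².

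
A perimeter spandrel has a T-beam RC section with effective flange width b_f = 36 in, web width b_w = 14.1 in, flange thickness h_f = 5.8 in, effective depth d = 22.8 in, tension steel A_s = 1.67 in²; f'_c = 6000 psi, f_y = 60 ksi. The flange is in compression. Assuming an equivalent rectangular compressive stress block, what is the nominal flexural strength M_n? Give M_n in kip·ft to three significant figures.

M_n ≈ 188 kip·ft

Tension: T = A_s f_y = 1.67 × 60 = 100.2 kips.
Try a within the flange: a = T/(0.85 f'_c b_f) = 100.2/(0.85 × 6 × 36) = 0.546 in.
Since a = 0.546 ≤ h_f = 5.8 in, the stress block lies entirely in the flange; analyse as a rectangular beam of width b_f.
M_n = T(d − a/2) = 100.2 × (22.8 − 0.273) = 2257.2 kip·in.
M_n = 2257.2/12 = 188.10 kip·ft.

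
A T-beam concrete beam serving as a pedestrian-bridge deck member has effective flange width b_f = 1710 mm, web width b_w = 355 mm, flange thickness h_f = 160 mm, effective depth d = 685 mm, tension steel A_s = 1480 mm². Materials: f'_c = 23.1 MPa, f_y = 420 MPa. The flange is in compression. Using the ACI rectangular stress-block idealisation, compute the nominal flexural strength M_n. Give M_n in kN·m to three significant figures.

Tension: T = A_s f_y = 1480 × 420 = 621600 N.
Try a within the flange: a = T/(0.85 f'_c b_f) = 621600/(0.85 × 23.1 × 1710) = 18.51 mm.
Since a = 18.51 ≤ h_f = 160 mm, the stress block lies entirely in the flange; analyse as a rectangular beam of width b_f.
M_n = T(d − a/2) = 621600 × (685 − 9.255) = 420.04 × 10⁶ N·mm.
M_n = 420.04 kN·m.

M_n ≈ 420 kN·m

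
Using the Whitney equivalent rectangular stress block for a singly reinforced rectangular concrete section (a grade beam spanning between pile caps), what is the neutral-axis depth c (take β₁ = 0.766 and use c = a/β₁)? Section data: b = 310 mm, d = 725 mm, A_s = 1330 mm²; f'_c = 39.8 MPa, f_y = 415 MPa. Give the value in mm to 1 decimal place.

c ≈ 68.7 mm

T = A_s f_y = 1330 × 415 = 551950 N = 551.95 kN.
Setting C = 0.85 f'_c a b equal to T: a = 551950/(0.85 × 39.8 × 310) = 52.630 mm.
With β₁ = 0.766, c = a/β₁ = 52.630/0.766 = 68.7 mm.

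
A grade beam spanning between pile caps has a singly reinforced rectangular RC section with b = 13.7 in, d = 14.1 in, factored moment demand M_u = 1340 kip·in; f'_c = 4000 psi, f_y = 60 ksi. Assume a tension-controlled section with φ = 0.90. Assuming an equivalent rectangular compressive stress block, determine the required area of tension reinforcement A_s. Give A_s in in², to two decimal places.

A_s ≈ 1.93 in²

M_n = M_u/φ = 1340/0.90 = 1488.89 kip·in.
From M_n = 0.85 f'_c a b (d − a/2):
a = d − √(d² − 2M_n/(0.85 f'_c b)) = 14.1 − √(14.1² − 2 × 1488.89/(0.85 × 4 × 13.7)) = 2.486 in.
A_s = 0.85 f'_c a b / f_y = 0.85 × 4 × 2.486 × 13.7 / 60 = 1.930 in².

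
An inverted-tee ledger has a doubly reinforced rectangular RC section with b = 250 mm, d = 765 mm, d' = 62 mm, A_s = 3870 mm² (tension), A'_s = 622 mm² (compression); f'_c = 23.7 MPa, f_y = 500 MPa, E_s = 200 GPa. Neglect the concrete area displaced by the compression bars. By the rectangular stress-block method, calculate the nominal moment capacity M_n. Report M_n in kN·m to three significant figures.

Assume both tension and compression steel yield.
Net tension couple steel: A_s − A'_s = 3248 mm².
a = (A_s − A'_s) f_y / (0.85 f'_c b) = 1624000/(0.85 × 23.7 × 250) = 322.46 mm.
c = a/β₁ = 322.46/0.85 = 379.36 mm; ε'_s = 0.003(c − d')/c = 0.0025 ≥ f_y/E_s = 0.0025, so compression steel does yield.
M_n = (A_s − A'_s) f_y (d − a/2) + A'_s f_y (d − d') = [1624000 × (765 − 161.23) + 311000 × (765 − 62)] × 10⁻⁶ = 980.52 + 218.63 = 1199.15 kN·m.

M_n ≈ 1200 kN·m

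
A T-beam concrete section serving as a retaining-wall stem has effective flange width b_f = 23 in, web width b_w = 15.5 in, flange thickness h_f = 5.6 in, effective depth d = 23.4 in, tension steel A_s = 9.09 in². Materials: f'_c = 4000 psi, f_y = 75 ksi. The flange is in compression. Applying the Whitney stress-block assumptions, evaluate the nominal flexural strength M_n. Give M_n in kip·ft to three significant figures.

Tension: T = A_s f_y = 9.09 × 75 = 681.75 kips.
Try a within the flange: a = T/(0.85 f'_c b_f) = 681.75/(0.85 × 4 × 23) = 8.718 in.
a = 8.718 > h_f = 5.6 in: the block extends into the web. Split into flange-overhang and web parts.
C_f = 0.85 f'_c (b_f − b_w) h_f = 0.85 × 4 × (23 − 15.5) × 5.6 = 142.8 kips.
Remaining web compression depth: a_w = (T − C_f)/(0.85 f'_c b_w) = (681.75 − 142.8)/(0.85 × 4 × 15.5) = 10.227 in.
M_n = C_f(d − h_f/2) + (T − C_f)(d − a_w/2) = 142.8 × (23.4 − 2.8) + 538.95 × (23.4 − 5.1135) = 2941.7 + 9855.5 = 12797.2 kip·in.
M_n = 12797.2/12 = 1066.43 kip·ft.

M_n ≈ 1070 kip·ft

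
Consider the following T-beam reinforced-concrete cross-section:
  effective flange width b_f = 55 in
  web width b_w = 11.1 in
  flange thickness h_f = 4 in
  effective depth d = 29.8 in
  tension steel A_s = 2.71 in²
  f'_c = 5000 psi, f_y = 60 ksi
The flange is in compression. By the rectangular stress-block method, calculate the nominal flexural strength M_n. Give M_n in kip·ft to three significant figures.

Tension: T = A_s f_y = 2.71 × 60 = 162.6 kips.
Try a within the flange: a = T/(0.85 f'_c b_f) = 162.6/(0.85 × 5 × 55) = 0.696 in.
Since a = 0.696 ≤ h_f = 4 in, the stress block lies entirely in the flange; analyse as a rectangular beam of width b_f.
M_n = T(d − a/2) = 162.6 × (29.8 − 0.348) = 4788.9 kip·in.
M_n = 4788.9/12 = 399.08 kip·ft.

M_n ≈ 399 kip·ft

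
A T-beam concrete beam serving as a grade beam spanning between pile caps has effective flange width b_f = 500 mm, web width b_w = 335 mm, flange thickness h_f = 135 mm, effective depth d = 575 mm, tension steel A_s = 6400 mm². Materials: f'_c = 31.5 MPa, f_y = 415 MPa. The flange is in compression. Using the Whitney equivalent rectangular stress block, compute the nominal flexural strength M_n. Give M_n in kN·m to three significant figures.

M_n ≈ 1250 kN·m

Tension: T = A_s f_y = 6400 × 415 = 2656000 N.
Try a within the flange: a = T/(0.85 f'_c b_f) = 2656000/(0.85 × 31.5 × 500) = 198.39 mm.
a = 198.39 > h_f = 135 mm: the block extends into the web. Split into flange-overhang and web parts.
C_f = 0.85 f'_c (b_f − b_w) h_f = 0.85 × 31.5 × (500 − 335) × 135 = 596413 N.
Remaining web compression depth: a_w = (T − C_f)/(0.85 f'_c b_w) = (2656000 − 596413)/(0.85 × 31.5 × 335) = 229.62 mm.
M_n = C_f(d − h_f/2) + (T − C_f)(d − a_w/2) = 596413 × (575 − 67.5) + 2059587 × (575 − 114.81) = 302.68 + 947.80 = 1250.48 × 10⁶ N·mm.
M_n = 1250.48 kN·m.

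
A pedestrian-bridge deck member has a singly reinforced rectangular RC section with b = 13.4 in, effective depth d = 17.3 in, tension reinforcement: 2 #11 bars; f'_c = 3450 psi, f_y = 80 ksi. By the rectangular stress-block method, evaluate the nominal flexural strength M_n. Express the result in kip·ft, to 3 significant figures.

A_s = 2 × 1.56 = 3.12 in².
T = A_s f_y = 3.12 × 80 = 249.6 kips.
a = T/(0.85 f'_c b) = 249.6/(0.85 × 3.45 × 13.4) = 6.352 in.
M_n = T(d − a/2) = 249.6 × (17.3 − 3.176) = 3525.4 kip·in = 3525.4/12 = 293.78 kip·ft.

M_n ≈ 294 kip·ft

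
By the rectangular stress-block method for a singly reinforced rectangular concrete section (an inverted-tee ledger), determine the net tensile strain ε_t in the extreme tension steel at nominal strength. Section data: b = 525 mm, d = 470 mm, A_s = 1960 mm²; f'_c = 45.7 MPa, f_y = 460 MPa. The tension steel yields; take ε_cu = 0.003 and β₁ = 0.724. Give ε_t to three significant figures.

a = A_s f_y/(0.85 f'_c b) = 44.21 mm.
β₁ = 0.724, so c = a/β₁ = 44.21/0.724 = 61.06 mm.
From the linear strain diagram with ε_cu = 0.003: ε_t = 0.003 (d − c)/c = 0.003 × (470 − 61.06)/61.06 = 0.0201.
Since ε_t ≥ 0.005, the section is tension-controlled.

ε_t ≈ 0.0201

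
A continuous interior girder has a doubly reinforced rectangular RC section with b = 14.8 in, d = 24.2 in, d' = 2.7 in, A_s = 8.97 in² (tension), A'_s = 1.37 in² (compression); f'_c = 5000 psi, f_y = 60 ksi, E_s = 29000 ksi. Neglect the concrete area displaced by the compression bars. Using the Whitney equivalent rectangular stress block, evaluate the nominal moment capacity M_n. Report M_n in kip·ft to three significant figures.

M_n ≈ 929 kip·ft

Assume both steels yield.
a = (A_s − A'_s) f_y/(0.85 f'_c b) = (8.97 − 1.37) × 60/(0.85 × 5 × 14.8) = 7.250 in.
c = a/β₁ = 7.250/0.8 = 9.063 in; ε'_s = 0.003(c − d')/c = 0.0021 ≥ ε_y = 0.0021, so the compression steel yields.
M_n = (A_s − A'_s) f_y (d − a/2) + A'_s f_y (d − d') = 456 × (24.2 − 3.625) + 82.2 × (24.2 − 2.7) = 9382.2 + 1767.3 = 11149.5 kip·in = 11149.5/12 = 929.13 kip·ft.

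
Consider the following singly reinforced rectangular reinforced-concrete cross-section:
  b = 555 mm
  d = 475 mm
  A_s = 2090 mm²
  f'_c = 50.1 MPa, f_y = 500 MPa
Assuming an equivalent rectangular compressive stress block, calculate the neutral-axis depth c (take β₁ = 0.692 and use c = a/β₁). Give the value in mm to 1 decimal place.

c ≈ 63.9 mm

T = A_s f_y = 2090 × 500 = 1045000 N = 1045 kN.
Setting C = 0.85 f'_c a b equal to T: a = 1045000/(0.85 × 50.1 × 555) = 44.215 mm.
With β₁ = 0.692, c = a/β₁ = 44.215/0.692 = 63.9 mm.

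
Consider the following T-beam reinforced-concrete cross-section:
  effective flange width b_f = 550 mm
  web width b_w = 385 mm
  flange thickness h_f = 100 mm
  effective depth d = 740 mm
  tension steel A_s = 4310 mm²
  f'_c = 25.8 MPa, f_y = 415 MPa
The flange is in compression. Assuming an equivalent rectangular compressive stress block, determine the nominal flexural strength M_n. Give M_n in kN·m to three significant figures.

Tension: T = A_s f_y = 4310 × 415 = 1788650 N.
Try a within the flange: a = T/(0.85 f'_c b_f) = 1788650/(0.85 × 25.8 × 550) = 148.29 mm.
a = 148.29 > h_f = 100 mm: the block extends into the web. Split into flange-overhang and web parts.
C_f = 0.85 f'_c (b_f − b_w) h_f = 0.85 × 25.8 × (550 − 385) × 100 = 361845 N.
Remaining web compression depth: a_w = (T − C_f)/(0.85 f'_c b_w) = (1788650 − 361845)/(0.85 × 25.8 × 385) = 168.99 mm.
M_n = C_f(d − h_f/2) + (T − C_f)(d − a_w/2) = 361845 × (740 − 50) + 1426805 × (740 − 84.495) = 249.67 + 935.28 = 1184.95 × 10⁶ N·mm.
M_n = 1184.95 kN·m.

M_n ≈ 1180 kN·m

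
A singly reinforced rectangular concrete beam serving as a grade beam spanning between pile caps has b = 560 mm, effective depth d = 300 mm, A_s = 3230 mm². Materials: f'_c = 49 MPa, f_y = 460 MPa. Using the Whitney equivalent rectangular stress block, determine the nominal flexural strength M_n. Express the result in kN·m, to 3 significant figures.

M_n ≈ 398 kN·m

T = A_s f_y = 3230 × 460 = 1485800 N = 1485.8 kN.
From C = T: a = T/(0.85 f'_c b) = 1485800/(0.85 × 49 × 560) = 63.70 mm.
M_n = T(d − a/2) = 1485.8 kN × (300 − 31.85) mm = 398.42 kN·m.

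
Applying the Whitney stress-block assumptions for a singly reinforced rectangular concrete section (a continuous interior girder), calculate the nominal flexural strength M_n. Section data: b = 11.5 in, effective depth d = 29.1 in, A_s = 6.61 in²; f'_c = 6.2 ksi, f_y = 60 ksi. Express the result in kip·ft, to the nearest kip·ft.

M_n ≈ 854 kip·ft

T = A_s f_y = 6.61 × 60 = 396.6 kips.
a = T/(0.85 f'_c b) = 396.6/(0.85 × 6.2 × 11.5) = 6.544 in.
M_n = T(d − a/2) = 396.6 × (29.1 − 3.272) = 10243.4 kip·in = 10243.4/12 = 853.62 kip·ft.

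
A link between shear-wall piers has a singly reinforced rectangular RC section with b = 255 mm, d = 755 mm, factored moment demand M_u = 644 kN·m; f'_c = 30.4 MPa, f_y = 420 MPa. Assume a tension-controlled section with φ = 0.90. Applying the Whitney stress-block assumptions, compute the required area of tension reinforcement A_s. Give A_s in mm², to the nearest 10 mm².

M_n = M_u/φ = 644/0.90 = 715.556 kN·m.
With M_n = 0.85 f'_c a b (d − a/2), solve the quadratic for a:
a = d − √(d² − 2M_n/(0.85 f'_c b)) = 755 − √(755² − 2 × 715.556×10⁶/(0.85 × 30.4 × 255)) = 161.00 mm.
A_s = 0.85 f'_c a b / f_y = 0.85 × 30.4 × 161.00 × 255 / 420 = 2525.9 mm².

A_s ≈ 2530 mm²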